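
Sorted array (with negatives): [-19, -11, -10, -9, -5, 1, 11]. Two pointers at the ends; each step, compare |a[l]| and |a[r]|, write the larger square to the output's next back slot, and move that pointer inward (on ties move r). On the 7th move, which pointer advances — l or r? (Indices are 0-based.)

[0,6] |-19|>|11| out[6]=361 → l++
[1,6] |-11|<=|11| out[5]=121 → r--
[1,5] |-11|>|1| out[4]=121 → l++
[2,5] |-10|>|1| out[3]=100 → l++
[3,5] |-9|>|1| out[2]=81 → l++
[4,5] |-5|>|1| out[1]=25 → l++
[5,5] |1|<=|1| out[0]=1 → r--

r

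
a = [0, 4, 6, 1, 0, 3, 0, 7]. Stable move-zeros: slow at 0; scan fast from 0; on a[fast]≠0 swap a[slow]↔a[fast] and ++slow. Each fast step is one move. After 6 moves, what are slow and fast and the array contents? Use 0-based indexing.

slow=4, fast=6, a=[4, 6, 1, 3, 0, 0, 0, 7]

(s=0,f=0) a[fast]=0 → fast++
(s=0,f=1) a[fast]=4≠0 swap→a[0]=4 → slow++,fast++
(s=1,f=2) a[fast]=6≠0 swap→a[1]=6 → slow++,fast++
(s=2,f=3) a[fast]=1≠0 swap→a[2]=1 → slow++,fast++
(s=3,f=4) a[fast]=0 → fast++
(s=3,f=5) a[fast]=3≠0 swap→a[3]=3 → slow++,fast++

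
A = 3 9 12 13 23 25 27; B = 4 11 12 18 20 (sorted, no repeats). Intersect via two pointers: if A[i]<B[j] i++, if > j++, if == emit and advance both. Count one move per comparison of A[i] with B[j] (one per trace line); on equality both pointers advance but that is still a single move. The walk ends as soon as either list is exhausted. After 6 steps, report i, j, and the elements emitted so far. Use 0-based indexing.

i=4, j=3, emitted=[12]

i=0 j=0: 3<4, i++
i=1 j=0: 9>4, j++
i=1 j=1: 9<11, i++
i=2 j=1: 12>11, j++
i=2 j=2: 12==12 emit, i++,j++
i=3 j=3: 13<18, i++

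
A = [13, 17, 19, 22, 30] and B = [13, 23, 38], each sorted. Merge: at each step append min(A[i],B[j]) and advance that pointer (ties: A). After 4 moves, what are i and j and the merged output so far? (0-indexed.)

i=3, j=1, merged so far=[13, 13, 17, 19]

i=0 j=0: A[i]=13<=B[j]=13 take 13, i++
i=1 j=0: A[i]=17>B[j]=13 take 13, j++
i=1 j=1: A[i]=17<=B[j]=23 take 17, i++
i=2 j=1: A[i]=19<=B[j]=23 take 19, i++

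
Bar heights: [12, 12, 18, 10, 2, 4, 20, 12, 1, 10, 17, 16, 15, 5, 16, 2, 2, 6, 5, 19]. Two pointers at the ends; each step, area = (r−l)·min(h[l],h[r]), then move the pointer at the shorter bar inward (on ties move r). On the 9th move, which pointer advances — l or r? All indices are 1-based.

l=1 r=20: min(12,19)*19=228 best=228 *, l++
l=2 r=20: min(12,19)*18=216 best=228, l++
l=3 r=20: min(18,19)*17=306 best=306 *, l++
l=4 r=20: min(10,19)*16=160 best=306, l++
l=5 r=20: min(2,19)*15=30 best=306, l++
l=6 r=20: min(4,19)*14=56 best=306, l++
l=7 r=20: min(20,19)*13=247 best=306, r--
l=7 r=19: min(20,5)*12=60 best=306, r--
l=7 r=18: min(20,6)*11=66 best=306, r--

r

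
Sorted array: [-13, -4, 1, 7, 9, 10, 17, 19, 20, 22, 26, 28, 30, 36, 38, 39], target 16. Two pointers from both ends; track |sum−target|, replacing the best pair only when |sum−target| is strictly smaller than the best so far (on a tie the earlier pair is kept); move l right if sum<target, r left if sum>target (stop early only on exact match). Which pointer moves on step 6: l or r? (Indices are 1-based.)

l=1 r=16: -13+39=26 d=10 *, r--
l=1 r=15: -13+38=25 d=9 *, r--
l=1 r=14: -13+36=23 d=7 *, r--
l=1 r=13: -13+30=17 d=1 *, r--
l=1 r=12: -13+28=15 d=1, l++
l=2 r=12: -4+28=24 d=8, r--

r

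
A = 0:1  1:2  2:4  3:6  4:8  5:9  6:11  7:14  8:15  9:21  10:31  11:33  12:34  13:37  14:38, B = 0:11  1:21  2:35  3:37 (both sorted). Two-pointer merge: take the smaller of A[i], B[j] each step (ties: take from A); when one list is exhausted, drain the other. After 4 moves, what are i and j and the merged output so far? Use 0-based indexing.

[i=0,j=0] A[i]=1<=B[j]=11 take 1 → i++
[i=1,j=0] A[i]=2<=B[j]=11 take 2 → i++
[i=2,j=0] A[i]=4<=B[j]=11 take 4 → i++
[i=3,j=0] A[i]=6<=B[j]=11 take 6 → i++

i=4, j=0, merged so far=[1, 2, 4, 6]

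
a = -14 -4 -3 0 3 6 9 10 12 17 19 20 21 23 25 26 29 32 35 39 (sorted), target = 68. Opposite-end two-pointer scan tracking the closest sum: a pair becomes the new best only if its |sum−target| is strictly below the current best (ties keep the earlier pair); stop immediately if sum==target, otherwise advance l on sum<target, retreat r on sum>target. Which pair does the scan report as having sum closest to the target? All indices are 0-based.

pair (29, 39) with sum 68 (|Δ|=0)

[0,19] -14+39=25 d=43 * → l++
[1,19] -4+39=35 d=33 * → l++
[2,19] -3+39=36 d=32 * → l++
[3,19] 0+39=39 d=29 * → l++
[4,19] 3+39=42 d=26 * → l++
[5,19] 6+39=45 d=23 * → l++
[6,19] 9+39=48 d=20 * → l++
[7,19] 10+39=49 d=19 * → l++
[8,19] 12+39=51 d=17 * → l++
[9,19] 17+39=56 d=12 * → l++
[10,19] 19+39=58 d=10 * → l++
[11,19] 20+39=59 d=9 * → l++
[12,19] 21+39=60 d=8 * → l++
[13,19] 23+39=62 d=6 * → l++
[14,19] 25+39=64 d=4 * → l++
[15,19] 26+39=65 d=3 * → l++
[16,19] 29+39=68 d=0 * → stop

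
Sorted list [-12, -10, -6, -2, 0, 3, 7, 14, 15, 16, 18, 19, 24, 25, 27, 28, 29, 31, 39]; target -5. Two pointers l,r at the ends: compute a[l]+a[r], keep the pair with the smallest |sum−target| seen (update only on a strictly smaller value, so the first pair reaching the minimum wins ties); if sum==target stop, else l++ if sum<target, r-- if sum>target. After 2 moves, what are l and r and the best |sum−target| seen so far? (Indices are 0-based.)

[0,18] -12+39=27 d=32 * → r--
[0,17] -12+31=19 d=24 * → r--

l=0, r=16, best |Δ|=24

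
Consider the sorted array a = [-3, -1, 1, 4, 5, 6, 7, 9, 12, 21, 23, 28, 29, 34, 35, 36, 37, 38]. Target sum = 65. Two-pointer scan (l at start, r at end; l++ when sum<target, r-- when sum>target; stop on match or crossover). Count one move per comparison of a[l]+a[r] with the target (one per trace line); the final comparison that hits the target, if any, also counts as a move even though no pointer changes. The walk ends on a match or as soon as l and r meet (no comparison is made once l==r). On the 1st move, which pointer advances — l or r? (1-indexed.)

l=1 r=18: -3+38=35 <65, l++

l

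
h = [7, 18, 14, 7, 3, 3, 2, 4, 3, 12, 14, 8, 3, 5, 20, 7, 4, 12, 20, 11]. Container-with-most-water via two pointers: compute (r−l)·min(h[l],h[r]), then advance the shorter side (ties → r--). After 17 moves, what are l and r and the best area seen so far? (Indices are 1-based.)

l=15, r=17, best area=306

l=1 r=20: min(7,11)*19=133 best=133 *, l++
l=2 r=20: min(18,11)*18=198 best=198 *, r--
l=2 r=19: min(18,20)*17=306 best=306 *, l++
l=3 r=19: min(14,20)*16=224 best=306, l++
l=4 r=19: min(7,20)*15=105 best=306, l++
l=5 r=19: min(3,20)*14=42 best=306, l++
l=6 r=19: min(3,20)*13=39 best=306, l++
l=7 r=19: min(2,20)*12=24 best=306, l++
l=8 r=19: min(4,20)*11=44 best=306, l++
l=9 r=19: min(3,20)*10=30 best=306, l++
l=10 r=19: min(12,20)*9=108 best=306, l++
l=11 r=19: min(14,20)*8=112 best=306, l++
l=12 r=19: min(8,20)*7=56 best=306, l++
l=13 r=19: min(3,20)*6=18 best=306, l++
l=14 r=19: min(5,20)*5=25 best=306, l++
l=15 r=19: min(20,20)*4=80 best=306, r--
l=15 r=18: min(20,12)*3=36 best=306, r--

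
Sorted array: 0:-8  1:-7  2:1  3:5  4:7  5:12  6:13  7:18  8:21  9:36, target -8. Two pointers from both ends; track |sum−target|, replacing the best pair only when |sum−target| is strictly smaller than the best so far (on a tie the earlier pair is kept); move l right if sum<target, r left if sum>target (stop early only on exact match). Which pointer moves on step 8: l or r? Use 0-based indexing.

r

l=0 r=9: -8+36=28 d=36 *, r--
l=0 r=8: -8+21=13 d=21 *, r--
l=0 r=7: -8+18=10 d=18 *, r--
l=0 r=6: -8+13=5 d=13 *, r--
l=0 r=5: -8+12=4 d=12 *, r--
l=0 r=4: -8+7=-1 d=7 *, r--
l=0 r=3: -8+5=-3 d=5 *, r--
l=0 r=2: -8+1=-7 d=1 *, r--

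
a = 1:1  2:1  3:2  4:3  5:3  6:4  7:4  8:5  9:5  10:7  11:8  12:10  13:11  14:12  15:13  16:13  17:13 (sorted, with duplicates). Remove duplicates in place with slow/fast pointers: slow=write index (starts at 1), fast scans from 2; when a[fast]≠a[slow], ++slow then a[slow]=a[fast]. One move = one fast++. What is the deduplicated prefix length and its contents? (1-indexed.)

length 11; prefix = [1, 2, 3, 4, 5, 7, 8, 10, 11, 12, 13]

(s=1,f=2) a[fast]=1=a[slow] dup → fast++
(s=1,f=3) a[fast]=2≠a[slow]=1 write a[2]=2 → slow++,fast++
(s=2,f=4) a[fast]=3≠a[slow]=2 write a[3]=3 → slow++,fast++
(s=3,f=5) a[fast]=3=a[slow] dup → fast++
(s=3,f=6) a[fast]=4≠a[slow]=3 write a[4]=4 → slow++,fast++
(s=4,f=7) a[fast]=4=a[slow] dup → fast++
(s=4,f=8) a[fast]=5≠a[slow]=4 write a[5]=5 → slow++,fast++
(s=5,f=9) a[fast]=5=a[slow] dup → fast++
(s=5,f=10) a[fast]=7≠a[slow]=5 write a[6]=7 → slow++,fast++
(s=6,f=11) a[fast]=8≠a[slow]=7 write a[7]=8 → slow++,fast++
(s=7,f=12) a[fast]=10≠a[slow]=8 write a[8]=10 → slow++,fast++
(s=8,f=13) a[fast]=11≠a[slow]=10 write a[9]=11 → slow++,fast++
(s=9,f=14) a[fast]=12≠a[slow]=11 write a[10]=12 → slow++,fast++
(s=10,f=15) a[fast]=13≠a[slow]=12 write a[11]=13 → slow++,fast++
(s=11,f=16) a[fast]=13=a[slow] dup → fast++
(s=11,f=17) a[fast]=13=a[slow] dup → fast++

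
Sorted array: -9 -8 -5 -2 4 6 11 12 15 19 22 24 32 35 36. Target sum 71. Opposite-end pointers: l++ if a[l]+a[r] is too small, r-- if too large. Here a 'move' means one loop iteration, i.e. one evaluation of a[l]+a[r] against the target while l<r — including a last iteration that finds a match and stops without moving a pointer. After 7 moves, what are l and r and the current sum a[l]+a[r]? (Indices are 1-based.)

l=8, r=15, sum=48

l=1 r=15: -9+36=27 <71, l++
l=2 r=15: -8+36=28 <71, l++
l=3 r=15: -5+36=31 <71, l++
l=4 r=15: -2+36=34 <71, l++
l=5 r=15: 4+36=40 <71, l++
l=6 r=15: 6+36=42 <71, l++
l=7 r=15: 11+36=47 <71, l++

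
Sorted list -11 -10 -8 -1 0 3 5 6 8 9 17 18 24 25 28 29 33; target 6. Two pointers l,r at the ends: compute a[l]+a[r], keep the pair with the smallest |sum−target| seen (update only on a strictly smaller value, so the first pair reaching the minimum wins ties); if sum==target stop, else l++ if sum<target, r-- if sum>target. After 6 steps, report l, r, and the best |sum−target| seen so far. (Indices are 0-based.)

l=0 r=16: -11+33=22 d=16 *, r--
l=0 r=15: -11+29=18 d=12 *, r--
l=0 r=14: -11+28=17 d=11 *, r--
l=0 r=13: -11+25=14 d=8 *, r--
l=0 r=12: -11+24=13 d=7 *, r--
l=0 r=11: -11+18=7 d=1 *, r--

l=0, r=10, best |Δ|=1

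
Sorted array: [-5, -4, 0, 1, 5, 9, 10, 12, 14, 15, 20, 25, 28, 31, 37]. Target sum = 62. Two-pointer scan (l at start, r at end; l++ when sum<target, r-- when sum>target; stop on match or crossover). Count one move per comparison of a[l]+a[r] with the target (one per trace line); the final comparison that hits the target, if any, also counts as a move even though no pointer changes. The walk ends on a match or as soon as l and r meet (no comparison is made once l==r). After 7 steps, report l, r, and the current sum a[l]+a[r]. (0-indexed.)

l=7, r=14, sum=49

l=0 r=14: -5+37=32 <62, l++
l=1 r=14: -4+37=33 <62, l++
l=2 r=14: 0+37=37 <62, l++
l=3 r=14: 1+37=38 <62, l++
l=4 r=14: 5+37=42 <62, l++
l=5 r=14: 9+37=46 <62, l++
l=6 r=14: 10+37=47 <62, l++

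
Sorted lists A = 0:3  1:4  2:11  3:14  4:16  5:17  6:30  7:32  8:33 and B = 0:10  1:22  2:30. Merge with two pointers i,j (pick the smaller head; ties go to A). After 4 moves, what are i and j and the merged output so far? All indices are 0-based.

[i=0,j=0] A[i]=3<=B[j]=10 take 3 → i++
[i=1,j=0] A[i]=4<=B[j]=10 take 4 → i++
[i=2,j=0] A[i]=11>B[j]=10 take 10 → j++
[i=2,j=1] A[i]=11<=B[j]=22 take 11 → i++

i=3, j=1, merged so far=[3, 4, 10, 11]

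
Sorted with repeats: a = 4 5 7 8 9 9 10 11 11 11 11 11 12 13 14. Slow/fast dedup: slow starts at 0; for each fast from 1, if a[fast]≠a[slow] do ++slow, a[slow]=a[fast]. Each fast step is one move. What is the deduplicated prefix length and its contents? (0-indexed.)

(s=0,f=1) a[fast]=5≠a[slow]=4 write a[1]=5 → slow++,fast++
(s=1,f=2) a[fast]=7≠a[slow]=5 write a[2]=7 → slow++,fast++
(s=2,f=3) a[fast]=8≠a[slow]=7 write a[3]=8 → slow++,fast++
(s=3,f=4) a[fast]=9≠a[slow]=8 write a[4]=9 → slow++,fast++
(s=4,f=5) a[fast]=9=a[slow] dup → fast++
(s=4,f=6) a[fast]=10≠a[slow]=9 write a[5]=10 → slow++,fast++
(s=5,f=7) a[fast]=11≠a[slow]=10 write a[6]=11 → slow++,fast++
(s=6,f=8) a[fast]=11=a[slow] dup → fast++
(s=6,f=9) a[fast]=11=a[slow] dup → fast++
(s=6,f=10) a[fast]=11=a[slow] dup → fast++
(s=6,f=11) a[fast]=11=a[slow] dup → fast++
(s=6,f=12) a[fast]=12≠a[slow]=11 write a[7]=12 → slow++,fast++
(s=7,f=13) a[fast]=13≠a[slow]=12 write a[8]=13 → slow++,fast++
(s=8,f=14) a[fast]=14≠a[slow]=13 write a[9]=14 → slow++,fast++

length 10; prefix = [4, 5, 7, 8, 9, 10, 11, 12, 13, 14]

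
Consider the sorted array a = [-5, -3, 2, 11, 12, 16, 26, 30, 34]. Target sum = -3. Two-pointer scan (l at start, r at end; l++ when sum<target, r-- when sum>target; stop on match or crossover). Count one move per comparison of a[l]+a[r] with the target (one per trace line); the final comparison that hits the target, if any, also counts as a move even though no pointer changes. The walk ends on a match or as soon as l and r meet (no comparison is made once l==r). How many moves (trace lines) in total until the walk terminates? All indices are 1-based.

7 moves

l=1 r=9: -5+34=29 >-3, r--
l=1 r=8: -5+30=25 >-3, r--
l=1 r=7: -5+26=21 >-3, r--
l=1 r=6: -5+16=11 >-3, r--
l=1 r=5: -5+12=7 >-3, r--
l=1 r=4: -5+11=6 >-3, r--
l=1 r=3: -5+2=-3, found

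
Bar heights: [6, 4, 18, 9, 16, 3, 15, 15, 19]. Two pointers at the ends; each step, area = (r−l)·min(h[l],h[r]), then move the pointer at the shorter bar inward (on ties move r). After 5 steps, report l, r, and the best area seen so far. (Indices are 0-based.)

l=0 r=8: min(6,19)*8=48 best=48 *, l++
l=1 r=8: min(4,19)*7=28 best=48, l++
l=2 r=8: min(18,19)*6=108 best=108 *, l++
l=3 r=8: min(9,19)*5=45 best=108, l++
l=4 r=8: min(16,19)*4=64 best=108, l++

l=5, r=8, best area=108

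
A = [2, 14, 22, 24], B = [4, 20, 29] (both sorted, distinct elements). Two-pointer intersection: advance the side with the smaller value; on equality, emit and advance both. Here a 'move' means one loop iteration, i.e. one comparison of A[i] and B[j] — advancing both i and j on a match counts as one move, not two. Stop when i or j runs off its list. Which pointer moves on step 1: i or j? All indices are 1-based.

i=1 j=1: 2<4, i++

i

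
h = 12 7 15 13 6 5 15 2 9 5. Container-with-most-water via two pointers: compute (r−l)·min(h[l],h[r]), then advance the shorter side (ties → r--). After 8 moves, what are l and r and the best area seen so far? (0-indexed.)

l=0 r=9: min(12,5)*9=45 best=45 *, r--
l=0 r=8: min(12,9)*8=72 best=72 *, r--
l=0 r=7: min(12,2)*7=14 best=72, r--
l=0 r=6: min(12,15)*6=72 best=72, l++
l=1 r=6: min(7,15)*5=35 best=72, l++
l=2 r=6: min(15,15)*4=60 best=72, r--
l=2 r=5: min(15,5)*3=15 best=72, r--
l=2 r=4: min(15,6)*2=12 best=72, r--

l=2, r=3, best area=72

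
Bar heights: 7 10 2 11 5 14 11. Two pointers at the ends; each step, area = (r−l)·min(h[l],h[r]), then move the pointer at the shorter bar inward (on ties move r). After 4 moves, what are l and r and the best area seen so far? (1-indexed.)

l=1 r=7: min(7,11)*6=42 best=42 *, l++
l=2 r=7: min(10,11)*5=50 best=50 *, l++
l=3 r=7: min(2,11)*4=8 best=50, l++
l=4 r=7: min(11,11)*3=33 best=50, r--

l=4, r=6, best area=50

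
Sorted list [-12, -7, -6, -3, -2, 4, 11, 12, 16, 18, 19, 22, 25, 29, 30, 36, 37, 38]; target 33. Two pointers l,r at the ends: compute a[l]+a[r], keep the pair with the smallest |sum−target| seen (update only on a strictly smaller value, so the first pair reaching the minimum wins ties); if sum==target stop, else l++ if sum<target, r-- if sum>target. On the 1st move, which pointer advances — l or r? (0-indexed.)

l=0 r=17: -12+38=26 d=7 *, l++

l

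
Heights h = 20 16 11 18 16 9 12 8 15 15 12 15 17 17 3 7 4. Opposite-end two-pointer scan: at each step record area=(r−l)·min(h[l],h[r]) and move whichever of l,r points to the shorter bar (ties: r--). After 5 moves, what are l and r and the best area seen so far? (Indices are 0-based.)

l=0, r=11, best area=221

[0,16] min(20,4)*16=64 best=64 * → r--
[0,15] min(20,7)*15=105 best=105 * → r--
[0,14] min(20,3)*14=42 best=105 → r--
[0,13] min(20,17)*13=221 best=221 * → r--
[0,12] min(20,17)*12=204 best=221 → r--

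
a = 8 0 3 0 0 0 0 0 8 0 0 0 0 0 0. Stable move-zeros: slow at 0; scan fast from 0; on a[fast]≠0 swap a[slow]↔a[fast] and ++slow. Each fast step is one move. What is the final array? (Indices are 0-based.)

(s=0,f=0) a[fast]=8≠0 swap→a[0]=8 → slow++,fast++
(s=1,f=1) a[fast]=0 → fast++
(s=1,f=2) a[fast]=3≠0 swap→a[1]=3 → slow++,fast++
(s=2,f=3) a[fast]=0 → fast++
(s=2,f=4) a[fast]=0 → fast++
(s=2,f=5) a[fast]=0 → fast++
(s=2,f=6) a[fast]=0 → fast++
(s=2,f=7) a[fast]=0 → fast++
(s=2,f=8) a[fast]=8≠0 swap→a[2]=8 → slow++,fast++
(s=3,f=9) a[fast]=0 → fast++
(s=3,f=10) a[fast]=0 → fast++
(s=3,f=11) a[fast]=0 → fast++
(s=3,f=12) a[fast]=0 → fast++
(s=3,f=13) a[fast]=0 → fast++
(s=3,f=14) a[fast]=0 → fast++

[8, 3, 8, 0, 0, 0, 0, 0, 0, 0, 0, 0, 0, 0, 0]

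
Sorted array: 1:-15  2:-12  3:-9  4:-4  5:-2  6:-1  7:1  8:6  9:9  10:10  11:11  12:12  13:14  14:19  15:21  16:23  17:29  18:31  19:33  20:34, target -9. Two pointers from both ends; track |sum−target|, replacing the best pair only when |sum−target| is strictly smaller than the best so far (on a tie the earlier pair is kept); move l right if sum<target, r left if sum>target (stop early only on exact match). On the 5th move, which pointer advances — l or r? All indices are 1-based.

l=1 r=20: -15+34=19 d=28 *, r--
l=1 r=19: -15+33=18 d=27 *, r--
l=1 r=18: -15+31=16 d=25 *, r--
l=1 r=17: -15+29=14 d=23 *, r--
l=1 r=16: -15+23=8 d=17 *, r--

r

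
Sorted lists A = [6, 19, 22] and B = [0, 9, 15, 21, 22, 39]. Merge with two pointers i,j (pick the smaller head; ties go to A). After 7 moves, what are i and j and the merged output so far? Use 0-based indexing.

i=0 j=0: A[i]=6>B[j]=0 take 0, j++
i=0 j=1: A[i]=6<=B[j]=9 take 6, i++
i=1 j=1: A[i]=19>B[j]=9 take 9, j++
i=1 j=2: A[i]=19>B[j]=15 take 15, j++
i=1 j=3: A[i]=19<=B[j]=21 take 19, i++
i=2 j=3: A[i]=22>B[j]=21 take 21, j++
i=2 j=4: A[i]=22<=B[j]=22 take 22, i++

i=3, j=4, merged so far=[0, 6, 9, 15, 19, 21, 22]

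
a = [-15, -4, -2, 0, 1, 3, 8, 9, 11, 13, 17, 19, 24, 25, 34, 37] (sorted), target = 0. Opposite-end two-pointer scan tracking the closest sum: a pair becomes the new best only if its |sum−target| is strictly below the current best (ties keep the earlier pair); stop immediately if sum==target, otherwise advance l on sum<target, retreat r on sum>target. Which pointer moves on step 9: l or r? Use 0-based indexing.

r

l=0 r=15: -15+37=22 d=22 *, r--
l=0 r=14: -15+34=19 d=19 *, r--
l=0 r=13: -15+25=10 d=10 *, r--
l=0 r=12: -15+24=9 d=9 *, r--
l=0 r=11: -15+19=4 d=4 *, r--
l=0 r=10: -15+17=2 d=2 *, r--
l=0 r=9: -15+13=-2 d=2, l++
l=1 r=9: -4+13=9 d=9, r--
l=1 r=8: -4+11=7 d=7, r--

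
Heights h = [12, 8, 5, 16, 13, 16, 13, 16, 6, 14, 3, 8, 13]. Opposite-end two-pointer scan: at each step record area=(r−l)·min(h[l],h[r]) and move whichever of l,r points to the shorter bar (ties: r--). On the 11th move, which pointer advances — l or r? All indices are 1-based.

r

[1,13] min(12,13)*12=144 best=144 * → l++
[2,13] min(8,13)*11=88 best=144 → l++
[3,13] min(5,13)*10=50 best=144 → l++
[4,13] min(16,13)*9=117 best=144 → r--
[4,12] min(16,8)*8=64 best=144 → r--
[4,11] min(16,3)*7=21 best=144 → r--
[4,10] min(16,14)*6=84 best=144 → r--
[4,9] min(16,6)*5=30 best=144 → r--
[4,8] min(16,16)*4=64 best=144 → r--
[4,7] min(16,13)*3=39 best=144 → r--
[4,6] min(16,16)*2=32 best=144 → r--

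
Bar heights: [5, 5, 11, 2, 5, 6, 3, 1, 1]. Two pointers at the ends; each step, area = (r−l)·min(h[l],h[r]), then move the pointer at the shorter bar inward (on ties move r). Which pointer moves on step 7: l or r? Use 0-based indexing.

[0,8] min(5,1)*8=8 best=8 * → r--
[0,7] min(5,1)*7=7 best=8 → r--
[0,6] min(5,3)*6=18 best=18 * → r--
[0,5] min(5,6)*5=25 best=25 * → l++
[1,5] min(5,6)*4=20 best=25 → l++
[2,5] min(11,6)*3=18 best=25 → r--
[2,4] min(11,5)*2=10 best=25 → r--

r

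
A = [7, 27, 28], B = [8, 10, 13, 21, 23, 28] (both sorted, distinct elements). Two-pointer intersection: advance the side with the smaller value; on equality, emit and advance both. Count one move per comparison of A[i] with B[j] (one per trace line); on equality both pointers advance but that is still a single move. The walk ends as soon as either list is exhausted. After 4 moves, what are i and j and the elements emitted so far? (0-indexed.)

i=1, j=3, emitted=[]

i=0 j=0: 7<8, i++
i=1 j=0: 27>8, j++
i=1 j=1: 27>10, j++
i=1 j=2: 27>13, j++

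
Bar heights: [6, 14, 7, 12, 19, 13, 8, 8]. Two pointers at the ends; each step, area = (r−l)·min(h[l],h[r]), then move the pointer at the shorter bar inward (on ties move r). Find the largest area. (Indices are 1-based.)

max area = 52

[1,8] min(6,8)*7=42 best=42 * → l++
[2,8] min(14,8)*6=48 best=48 * → r--
[2,7] min(14,8)*5=40 best=48 → r--
[2,6] min(14,13)*4=52 best=52 * → r--
[2,5] min(14,19)*3=42 best=52 → l++
[3,5] min(7,19)*2=14 best=52 → l++
[4,5] min(12,19)*1=12 best=52 → l++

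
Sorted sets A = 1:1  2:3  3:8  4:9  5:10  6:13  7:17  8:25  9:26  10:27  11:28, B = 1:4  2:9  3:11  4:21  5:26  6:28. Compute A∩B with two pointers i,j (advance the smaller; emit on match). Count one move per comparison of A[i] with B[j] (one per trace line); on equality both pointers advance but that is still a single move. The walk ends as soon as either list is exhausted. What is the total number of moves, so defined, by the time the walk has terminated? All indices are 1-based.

[i=1,j=1] 1<4 → i++
[i=2,j=1] 3<4 → i++
[i=3,j=1] 8>4 → j++
[i=3,j=2] 8<9 → i++
[i=4,j=2] 9==9 emit → i++,j++
[i=5,j=3] 10<11 → i++
[i=6,j=3] 13>11 → j++
[i=6,j=4] 13<21 → i++
[i=7,j=4] 17<21 → i++
[i=8,j=4] 25>21 → j++
[i=8,j=5] 25<26 → i++
[i=9,j=5] 26==26 emit → i++,j++
[i=10,j=6] 27<28 → i++
[i=11,j=6] 28==28 emit → i++,j++

14 moves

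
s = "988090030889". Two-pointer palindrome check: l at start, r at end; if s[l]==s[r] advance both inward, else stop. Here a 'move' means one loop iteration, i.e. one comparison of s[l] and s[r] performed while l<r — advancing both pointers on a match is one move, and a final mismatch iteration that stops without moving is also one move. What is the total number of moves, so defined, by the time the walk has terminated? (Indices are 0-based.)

l=0 r=11: '9'=='9', l++,r--
l=1 r=10: '8'=='8', l++,r--
l=2 r=9: '8'=='8', l++,r--
l=3 r=8: '0'=='0', l++,r--
l=4 r=7: '9'!='3', stop

5 moves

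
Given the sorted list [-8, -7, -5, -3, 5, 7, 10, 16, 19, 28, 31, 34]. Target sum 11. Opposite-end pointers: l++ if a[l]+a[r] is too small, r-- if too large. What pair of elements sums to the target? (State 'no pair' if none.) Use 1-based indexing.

[1,12] -8+34=26 >11 → r--
[1,11] -8+31=23 >11 → r--
[1,10] -8+28=20 >11 → r--
[1,9] -8+19=11 → found

(-8, 19)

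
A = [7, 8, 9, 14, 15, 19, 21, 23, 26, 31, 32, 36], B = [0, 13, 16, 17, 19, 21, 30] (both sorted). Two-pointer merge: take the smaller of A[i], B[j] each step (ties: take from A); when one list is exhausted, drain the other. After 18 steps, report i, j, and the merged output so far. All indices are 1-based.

i=1 j=1: A[i]=7>B[j]=0 take 0, j++
i=1 j=2: A[i]=7<=B[j]=13 take 7, i++
i=2 j=2: A[i]=8<=B[j]=13 take 8, i++
i=3 j=2: A[i]=9<=B[j]=13 take 9, i++
i=4 j=2: A[i]=14>B[j]=13 take 13, j++
i=4 j=3: A[i]=14<=B[j]=16 take 14, i++
i=5 j=3: A[i]=15<=B[j]=16 take 15, i++
i=6 j=3: A[i]=19>B[j]=16 take 16, j++
i=6 j=4: A[i]=19>B[j]=17 take 17, j++
i=6 j=5: A[i]=19<=B[j]=19 take 19, i++
i=7 j=5: A[i]=21>B[j]=19 take 19, j++
i=7 j=6: A[i]=21<=B[j]=21 take 21, i++
i=8 j=6: A[i]=23>B[j]=21 take 21, j++
i=8 j=7: A[i]=23<=B[j]=30 take 23, i++
i=9 j=7: A[i]=26<=B[j]=30 take 26, i++
i=10 j=7: A[i]=31>B[j]=30 take 30, j++
i=10 j=8: B done, take A[i]=31, i++
i=11 j=8: B done, take A[i]=32, i++

i=12, j=8, merged so far=[0, 7, 8, 9, 13, 14, 15, 16, 17, 19, 19, 21, 21, 23, 26, 30, 31, 32]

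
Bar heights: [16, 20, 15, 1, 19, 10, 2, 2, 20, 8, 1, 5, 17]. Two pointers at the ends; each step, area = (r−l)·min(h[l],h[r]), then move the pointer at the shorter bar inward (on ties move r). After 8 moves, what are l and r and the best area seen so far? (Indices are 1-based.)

l=2, r=6, best area=192

[1,13] min(16,17)*12=192 best=192 * → l++
[2,13] min(20,17)*11=187 best=192 → r--
[2,12] min(20,5)*10=50 best=192 → r--
[2,11] min(20,1)*9=9 best=192 → r--
[2,10] min(20,8)*8=64 best=192 → r--
[2,9] min(20,20)*7=140 best=192 → r--
[2,8] min(20,2)*6=12 best=192 → r--
[2,7] min(20,2)*5=10 best=192 → r--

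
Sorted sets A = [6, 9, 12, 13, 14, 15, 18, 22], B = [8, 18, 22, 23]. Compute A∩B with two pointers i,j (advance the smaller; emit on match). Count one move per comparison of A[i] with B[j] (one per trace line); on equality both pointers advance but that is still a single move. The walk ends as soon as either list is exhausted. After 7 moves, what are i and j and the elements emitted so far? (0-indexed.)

i=6, j=1, emitted=[]

i=0 j=0: 6<8, i++
i=1 j=0: 9>8, j++
i=1 j=1: 9<18, i++
i=2 j=1: 12<18, i++
i=3 j=1: 13<18, i++
i=4 j=1: 14<18, i++
i=5 j=1: 15<18, i++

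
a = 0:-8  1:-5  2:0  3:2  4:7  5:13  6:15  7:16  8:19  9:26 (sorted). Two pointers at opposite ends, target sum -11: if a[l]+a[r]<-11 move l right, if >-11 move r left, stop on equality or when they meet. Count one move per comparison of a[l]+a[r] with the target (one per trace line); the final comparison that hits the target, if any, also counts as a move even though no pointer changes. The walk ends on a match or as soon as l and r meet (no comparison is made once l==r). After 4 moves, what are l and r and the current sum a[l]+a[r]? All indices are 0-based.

[0,9] -8+26=18 >-11 → r--
[0,8] -8+19=11 >-11 → r--
[0,7] -8+16=8 >-11 → r--
[0,6] -8+15=7 >-11 → r--

l=0, r=5, sum=5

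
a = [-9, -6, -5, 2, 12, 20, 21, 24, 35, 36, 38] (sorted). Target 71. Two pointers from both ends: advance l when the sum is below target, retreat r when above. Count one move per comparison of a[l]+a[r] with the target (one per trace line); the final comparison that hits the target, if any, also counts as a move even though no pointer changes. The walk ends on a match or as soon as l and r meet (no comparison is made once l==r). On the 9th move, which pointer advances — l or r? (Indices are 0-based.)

r

[0,10] -9+38=29 <71 → l++
[1,10] -6+38=32 <71 → l++
[2,10] -5+38=33 <71 → l++
[3,10] 2+38=40 <71 → l++
[4,10] 12+38=50 <71 → l++
[5,10] 20+38=58 <71 → l++
[6,10] 21+38=59 <71 → l++
[7,10] 24+38=62 <71 → l++
[8,10] 35+38=73 >71 → r--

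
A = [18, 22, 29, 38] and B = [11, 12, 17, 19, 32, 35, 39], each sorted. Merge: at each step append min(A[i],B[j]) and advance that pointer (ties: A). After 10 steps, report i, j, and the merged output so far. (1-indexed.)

i=5, j=7, merged so far=[11, 12, 17, 18, 19, 22, 29, 32, 35, 38]

[i=1,j=1] A[i]=18>B[j]=11 take 11 → j++
[i=1,j=2] A[i]=18>B[j]=12 take 12 → j++
[i=1,j=3] A[i]=18>B[j]=17 take 17 → j++
[i=1,j=4] A[i]=18<=B[j]=19 take 18 → i++
[i=2,j=4] A[i]=22>B[j]=19 take 19 → j++
[i=2,j=5] A[i]=22<=B[j]=32 take 22 → i++
[i=3,j=5] A[i]=29<=B[j]=32 take 29 → i++
[i=4,j=5] A[i]=38>B[j]=32 take 32 → j++
[i=4,j=6] A[i]=38>B[j]=35 take 35 → j++
[i=4,j=7] A[i]=38<=B[j]=39 take 38 → i++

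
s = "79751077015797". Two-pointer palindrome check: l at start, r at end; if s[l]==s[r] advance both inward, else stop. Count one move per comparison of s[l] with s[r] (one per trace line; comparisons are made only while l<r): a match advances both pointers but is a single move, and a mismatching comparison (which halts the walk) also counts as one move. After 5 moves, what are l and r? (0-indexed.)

l=5, r=8

[0,13] '7'=='7' → l++,r--
[1,12] '9'=='9' → l++,r--
[2,11] '7'=='7' → l++,r--
[3,10] '5'=='5' → l++,r--
[4,9] '1'=='1' → l++,r--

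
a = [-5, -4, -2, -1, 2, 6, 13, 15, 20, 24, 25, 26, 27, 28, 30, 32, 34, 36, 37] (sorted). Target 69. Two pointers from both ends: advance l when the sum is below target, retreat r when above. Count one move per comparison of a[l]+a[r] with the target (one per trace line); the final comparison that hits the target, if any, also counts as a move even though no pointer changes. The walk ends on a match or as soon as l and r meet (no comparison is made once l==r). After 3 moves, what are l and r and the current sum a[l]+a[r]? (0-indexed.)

l=3, r=18, sum=36

[0,18] -5+37=32 <69 → l++
[1,18] -4+37=33 <69 → l++
[2,18] -2+37=35 <69 → l++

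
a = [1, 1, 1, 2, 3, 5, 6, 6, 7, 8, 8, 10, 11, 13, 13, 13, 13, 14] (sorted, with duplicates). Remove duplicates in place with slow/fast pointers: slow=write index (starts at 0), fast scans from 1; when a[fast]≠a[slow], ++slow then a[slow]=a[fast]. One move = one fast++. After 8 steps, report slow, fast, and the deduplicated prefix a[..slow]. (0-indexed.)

slow=0 fast=1: a[fast]=1=a[slow] dup, fast++
slow=0 fast=2: a[fast]=1=a[slow] dup, fast++
slow=0 fast=3: a[fast]=2≠a[slow]=1 write a[1]=2, slow++,fast++
slow=1 fast=4: a[fast]=3≠a[slow]=2 write a[2]=3, slow++,fast++
slow=2 fast=5: a[fast]=5≠a[slow]=3 write a[3]=5, slow++,fast++
slow=3 fast=6: a[fast]=6≠a[slow]=5 write a[4]=6, slow++,fast++
slow=4 fast=7: a[fast]=6=a[slow] dup, fast++
slow=4 fast=8: a[fast]=7≠a[slow]=6 write a[5]=7, slow++,fast++

slow=5, fast=9, prefix=[1, 2, 3, 5, 6, 7]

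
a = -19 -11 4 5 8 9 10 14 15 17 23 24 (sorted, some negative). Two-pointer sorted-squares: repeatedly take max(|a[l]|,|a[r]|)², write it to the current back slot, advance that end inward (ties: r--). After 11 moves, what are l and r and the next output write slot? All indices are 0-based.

l=2, r=2, next write slot=0

[0,11] |-19|<=|24| out[11]=576 → r--
[0,10] |-19|<=|23| out[10]=529 → r--
[0,9] |-19|>|17| out[9]=361 → l++
[1,9] |-11|<=|17| out[8]=289 → r--
[1,8] |-11|<=|15| out[7]=225 → r--
[1,7] |-11|<=|14| out[6]=196 → r--
[1,6] |-11|>|10| out[5]=121 → l++
[2,6] |4|<=|10| out[4]=100 → r--
[2,5] |4|<=|9| out[3]=81 → r--
[2,4] |4|<=|8| out[2]=64 → r--
[2,3] |4|<=|5| out[1]=25 → r--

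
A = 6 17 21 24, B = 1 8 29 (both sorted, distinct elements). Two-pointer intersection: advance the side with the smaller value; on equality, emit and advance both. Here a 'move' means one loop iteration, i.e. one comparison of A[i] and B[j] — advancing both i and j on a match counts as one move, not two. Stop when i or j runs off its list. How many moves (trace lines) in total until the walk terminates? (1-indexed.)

i=1 j=1: 6>1, j++
i=1 j=2: 6<8, i++
i=2 j=2: 17>8, j++
i=2 j=3: 17<29, i++
i=3 j=3: 21<29, i++
i=4 j=3: 24<29, i++

6 moves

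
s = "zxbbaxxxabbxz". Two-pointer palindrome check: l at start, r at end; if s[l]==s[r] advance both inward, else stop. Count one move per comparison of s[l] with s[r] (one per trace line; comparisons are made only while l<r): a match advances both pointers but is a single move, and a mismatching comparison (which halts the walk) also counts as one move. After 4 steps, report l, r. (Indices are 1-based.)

l=1 r=13: 'z'=='z', l++,r--
l=2 r=12: 'x'=='x', l++,r--
l=3 r=11: 'b'=='b', l++,r--
l=4 r=10: 'b'=='b', l++,r--

l=5, r=9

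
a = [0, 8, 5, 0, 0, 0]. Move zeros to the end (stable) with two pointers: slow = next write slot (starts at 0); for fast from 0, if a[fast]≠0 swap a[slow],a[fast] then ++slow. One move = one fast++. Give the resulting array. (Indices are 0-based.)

(s=0,f=0) a[fast]=0 → fast++
(s=0,f=1) a[fast]=8≠0 swap→a[0]=8 → slow++,fast++
(s=1,f=2) a[fast]=5≠0 swap→a[1]=5 → slow++,fast++
(s=2,f=3) a[fast]=0 → fast++
(s=2,f=4) a[fast]=0 → fast++
(s=2,f=5) a[fast]=0 → fast++

[8, 5, 0, 0, 0, 0]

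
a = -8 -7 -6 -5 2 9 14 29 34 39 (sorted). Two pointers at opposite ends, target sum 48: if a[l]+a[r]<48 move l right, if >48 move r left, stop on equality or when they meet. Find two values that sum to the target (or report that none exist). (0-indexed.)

(9, 39)

l=0 r=9: -8+39=31 <48, l++
l=1 r=9: -7+39=32 <48, l++
l=2 r=9: -6+39=33 <48, l++
l=3 r=9: -5+39=34 <48, l++
l=4 r=9: 2+39=41 <48, l++
l=5 r=9: 9+39=48, found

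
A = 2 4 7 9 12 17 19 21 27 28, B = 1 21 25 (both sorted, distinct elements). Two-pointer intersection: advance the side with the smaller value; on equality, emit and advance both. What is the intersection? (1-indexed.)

[i=1,j=1] 2>1 → j++
[i=1,j=2] 2<21 → i++
[i=2,j=2] 4<21 → i++
[i=3,j=2] 7<21 → i++
[i=4,j=2] 9<21 → i++
[i=5,j=2] 12<21 → i++
[i=6,j=2] 17<21 → i++
[i=7,j=2] 19<21 → i++
[i=8,j=2] 21==21 emit → i++,j++
[i=9,j=3] 27>25 → j++

intersection = [21]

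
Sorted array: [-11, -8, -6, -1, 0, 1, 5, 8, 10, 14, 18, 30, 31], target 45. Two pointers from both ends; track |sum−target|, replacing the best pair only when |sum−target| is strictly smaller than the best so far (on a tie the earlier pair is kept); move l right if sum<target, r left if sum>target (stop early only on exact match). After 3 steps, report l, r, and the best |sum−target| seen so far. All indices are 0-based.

l=3, r=12, best |Δ|=20

[0,12] -11+31=20 d=25 * → l++
[1,12] -8+31=23 d=22 * → l++
[2,12] -6+31=25 d=20 * → l++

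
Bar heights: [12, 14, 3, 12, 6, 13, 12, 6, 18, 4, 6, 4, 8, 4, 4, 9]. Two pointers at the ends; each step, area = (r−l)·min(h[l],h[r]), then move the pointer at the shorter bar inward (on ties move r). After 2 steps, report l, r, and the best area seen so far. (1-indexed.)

l=1, r=14, best area=135

l=1 r=16: min(12,9)*15=135 best=135 *, r--
l=1 r=15: min(12,4)*14=56 best=135, r--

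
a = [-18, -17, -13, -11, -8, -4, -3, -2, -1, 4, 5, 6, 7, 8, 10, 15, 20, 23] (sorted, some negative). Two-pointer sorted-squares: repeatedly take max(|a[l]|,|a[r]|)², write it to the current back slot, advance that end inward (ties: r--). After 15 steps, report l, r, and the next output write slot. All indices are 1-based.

l=7, r=9, next write slot=3

[1,18] |-18|<=|23| out[18]=529 → r--
[1,17] |-18|<=|20| out[17]=400 → r--
[1,16] |-18|>|15| out[16]=324 → l++
[2,16] |-17|>|15| out[15]=289 → l++
[3,16] |-13|<=|15| out[14]=225 → r--
[3,15] |-13|>|10| out[13]=169 → l++
[4,15] |-11|>|10| out[12]=121 → l++
[5,15] |-8|<=|10| out[11]=100 → r--
[5,14] |-8|<=|8| out[10]=64 → r--
[5,13] |-8|>|7| out[9]=64 → l++
[6,13] |-4|<=|7| out[8]=49 → r--
[6,12] |-4|<=|6| out[7]=36 → r--
[6,11] |-4|<=|5| out[6]=25 → r--
[6,10] |-4|<=|4| out[5]=16 → r--
[6,9] |-4|>|-1| out[4]=16 → l++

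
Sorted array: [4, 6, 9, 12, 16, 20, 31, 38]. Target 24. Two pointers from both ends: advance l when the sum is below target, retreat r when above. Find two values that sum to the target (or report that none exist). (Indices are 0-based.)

[0,7] 4+38=42 >24 → r--
[0,6] 4+31=35 >24 → r--
[0,5] 4+20=24 → found

(4, 20)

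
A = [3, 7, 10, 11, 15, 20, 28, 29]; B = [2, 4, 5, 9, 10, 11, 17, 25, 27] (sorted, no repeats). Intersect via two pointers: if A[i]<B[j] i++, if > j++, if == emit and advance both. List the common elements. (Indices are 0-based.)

i=0 j=0: 3>2, j++
i=0 j=1: 3<4, i++
i=1 j=1: 7>4, j++
i=1 j=2: 7>5, j++
i=1 j=3: 7<9, i++
i=2 j=3: 10>9, j++
i=2 j=4: 10==10 emit, i++,j++
i=3 j=5: 11==11 emit, i++,j++
i=4 j=6: 15<17, i++
i=5 j=6: 20>17, j++
i=5 j=7: 20<25, i++
i=6 j=7: 28>25, j++
i=6 j=8: 28>27, j++

intersection = [10, 11]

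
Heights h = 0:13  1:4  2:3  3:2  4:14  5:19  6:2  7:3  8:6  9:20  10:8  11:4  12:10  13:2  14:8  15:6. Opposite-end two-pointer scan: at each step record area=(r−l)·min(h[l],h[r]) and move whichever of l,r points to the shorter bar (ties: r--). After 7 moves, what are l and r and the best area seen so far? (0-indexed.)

l=0 r=15: min(13,6)*15=90 best=90 *, r--
l=0 r=14: min(13,8)*14=112 best=112 *, r--
l=0 r=13: min(13,2)*13=26 best=112, r--
l=0 r=12: min(13,10)*12=120 best=120 *, r--
l=0 r=11: min(13,4)*11=44 best=120, r--
l=0 r=10: min(13,8)*10=80 best=120, r--
l=0 r=9: min(13,20)*9=117 best=120, l++

l=1, r=9, best area=120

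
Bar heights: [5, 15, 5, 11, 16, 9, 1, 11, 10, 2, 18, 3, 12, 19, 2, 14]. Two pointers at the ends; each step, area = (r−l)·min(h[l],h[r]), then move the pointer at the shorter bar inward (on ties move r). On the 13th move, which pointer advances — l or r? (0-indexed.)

[0,15] min(5,14)*15=75 best=75 * → l++
[1,15] min(15,14)*14=196 best=196 * → r--
[1,14] min(15,2)*13=26 best=196 → r--
[1,13] min(15,19)*12=180 best=196 → l++
[2,13] min(5,19)*11=55 best=196 → l++
[3,13] min(11,19)*10=110 best=196 → l++
[4,13] min(16,19)*9=144 best=196 → l++
[5,13] min(9,19)*8=72 best=196 → l++
[6,13] min(1,19)*7=7 best=196 → l++
[7,13] min(11,19)*6=66 best=196 → l++
[8,13] min(10,19)*5=50 best=196 → l++
[9,13] min(2,19)*4=8 best=196 → l++
[10,13] min(18,19)*3=54 best=196 → l++

l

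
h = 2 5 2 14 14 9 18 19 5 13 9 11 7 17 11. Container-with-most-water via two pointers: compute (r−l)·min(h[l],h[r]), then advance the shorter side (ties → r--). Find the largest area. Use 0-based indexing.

max area = 140

[0,14] min(2,11)*14=28 best=28 * → l++
[1,14] min(5,11)*13=65 best=65 * → l++
[2,14] min(2,11)*12=24 best=65 → l++
[3,14] min(14,11)*11=121 best=121 * → r--
[3,13] min(14,17)*10=140 best=140 * → l++
[4,13] min(14,17)*9=126 best=140 → l++
[5,13] min(9,17)*8=72 best=140 → l++
[6,13] min(18,17)*7=119 best=140 → r--
[6,12] min(18,7)*6=42 best=140 → r--
[6,11] min(18,11)*5=55 best=140 → r--
[6,10] min(18,9)*4=36 best=140 → r--
[6,9] min(18,13)*3=39 best=140 → r--
[6,8] min(18,5)*2=10 best=140 → r--
[6,7] min(18,19)*1=18 best=140 → l++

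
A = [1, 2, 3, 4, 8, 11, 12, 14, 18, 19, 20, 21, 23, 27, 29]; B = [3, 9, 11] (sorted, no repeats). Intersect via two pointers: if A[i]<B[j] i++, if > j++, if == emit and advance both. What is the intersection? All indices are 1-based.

intersection = [3, 11]

[i=1,j=1] 1<3 → i++
[i=2,j=1] 2<3 → i++
[i=3,j=1] 3==3 emit → i++,j++
[i=4,j=2] 4<9 → i++
[i=5,j=2] 8<9 → i++
[i=6,j=2] 11>9 → j++
[i=6,j=3] 11==11 emit → i++,j++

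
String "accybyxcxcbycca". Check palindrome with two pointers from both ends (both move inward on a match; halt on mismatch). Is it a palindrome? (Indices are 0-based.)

not a palindrome (mismatch at 5,9)

l=0 r=14: 'a'=='a', l++,r--
l=1 r=13: 'c'=='c', l++,r--
l=2 r=12: 'c'=='c', l++,r--
l=3 r=11: 'y'=='y', l++,r--
l=4 r=10: 'b'=='b', l++,r--
l=5 r=9: 'y'!='c', stop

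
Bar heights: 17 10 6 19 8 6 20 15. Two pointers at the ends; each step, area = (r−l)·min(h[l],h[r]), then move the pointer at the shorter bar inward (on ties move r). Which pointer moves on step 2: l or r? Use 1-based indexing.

l=1 r=8: min(17,15)*7=105 best=105 *, r--
l=1 r=7: min(17,20)*6=102 best=105, l++

l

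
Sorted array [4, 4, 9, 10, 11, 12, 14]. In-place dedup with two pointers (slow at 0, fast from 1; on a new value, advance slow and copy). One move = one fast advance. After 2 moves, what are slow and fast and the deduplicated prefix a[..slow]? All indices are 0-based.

(s=0,f=1) a[fast]=4=a[slow] dup → fast++
(s=0,f=2) a[fast]=9≠a[slow]=4 write a[1]=9 → slow++,fast++

slow=1, fast=3, prefix=[4, 9]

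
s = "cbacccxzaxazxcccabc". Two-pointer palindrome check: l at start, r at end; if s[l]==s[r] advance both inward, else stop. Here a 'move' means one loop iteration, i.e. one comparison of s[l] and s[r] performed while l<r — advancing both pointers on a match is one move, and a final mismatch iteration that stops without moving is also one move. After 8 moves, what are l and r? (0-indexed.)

l=8, r=10

l=0 r=18: 'c'=='c', l++,r--
l=1 r=17: 'b'=='b', l++,r--
l=2 r=16: 'a'=='a', l++,r--
l=3 r=15: 'c'=='c', l++,r--
l=4 r=14: 'c'=='c', l++,r--
l=5 r=13: 'c'=='c', l++,r--
l=6 r=12: 'x'=='x', l++,r--
l=7 r=11: 'z'=='z', l++,r--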